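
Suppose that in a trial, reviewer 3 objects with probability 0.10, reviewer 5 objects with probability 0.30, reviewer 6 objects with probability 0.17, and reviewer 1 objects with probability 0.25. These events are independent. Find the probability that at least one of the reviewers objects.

Since the events are independent, P(none) is the product of the individual non-occurrence probabilities.
P(none) = (1 − 0.10) × (1 − 0.30) × (1 − 0.17) × (1 − 0.25) = 0.90 × 0.70 × 0.83 × 0.75 = 0.392175
P(at least one) = 1 − 0.392175 = 0.607825

0.607825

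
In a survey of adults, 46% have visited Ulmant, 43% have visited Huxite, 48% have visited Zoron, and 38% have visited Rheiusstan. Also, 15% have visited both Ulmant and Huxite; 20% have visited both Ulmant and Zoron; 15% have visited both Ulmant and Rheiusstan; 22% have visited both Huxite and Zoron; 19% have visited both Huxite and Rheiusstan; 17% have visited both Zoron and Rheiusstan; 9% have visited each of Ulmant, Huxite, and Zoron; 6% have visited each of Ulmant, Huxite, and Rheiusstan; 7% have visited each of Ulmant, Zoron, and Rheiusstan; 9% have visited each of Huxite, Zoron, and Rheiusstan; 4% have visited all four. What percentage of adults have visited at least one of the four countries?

P(at least one) = 46 + 43 + 48 + 38 − 15 − 20 − 15 − 22 − 19 − 17 + 9 + 6 + 7 + 9 − 4 = 94%

94%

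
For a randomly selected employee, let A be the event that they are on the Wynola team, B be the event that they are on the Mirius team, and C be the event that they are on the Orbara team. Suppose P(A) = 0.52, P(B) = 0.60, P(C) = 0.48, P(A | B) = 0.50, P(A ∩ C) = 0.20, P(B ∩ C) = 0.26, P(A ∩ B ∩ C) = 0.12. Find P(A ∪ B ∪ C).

0.96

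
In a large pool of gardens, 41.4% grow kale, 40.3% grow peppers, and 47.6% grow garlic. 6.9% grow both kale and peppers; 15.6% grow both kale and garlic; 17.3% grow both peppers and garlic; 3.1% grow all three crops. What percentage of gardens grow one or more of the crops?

By inclusion–exclusion:
P(union) = 41.4 + 40.3 + 47.6 − 6.9 − 15.6 − 17.3 + 3.1 = 92.6%

92.6%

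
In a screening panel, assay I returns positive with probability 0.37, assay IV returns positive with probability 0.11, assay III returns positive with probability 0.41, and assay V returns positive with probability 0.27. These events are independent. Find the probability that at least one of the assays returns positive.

0.75850651

P(none) = (1 − 0.37) × (1 − 0.11) × (1 − 0.41) × (1 − 0.27) = 0.63 × 0.89 × 0.59 × 0.73 = 0.24149349
P(at least one) = 1 − 0.24149349 = 0.75850651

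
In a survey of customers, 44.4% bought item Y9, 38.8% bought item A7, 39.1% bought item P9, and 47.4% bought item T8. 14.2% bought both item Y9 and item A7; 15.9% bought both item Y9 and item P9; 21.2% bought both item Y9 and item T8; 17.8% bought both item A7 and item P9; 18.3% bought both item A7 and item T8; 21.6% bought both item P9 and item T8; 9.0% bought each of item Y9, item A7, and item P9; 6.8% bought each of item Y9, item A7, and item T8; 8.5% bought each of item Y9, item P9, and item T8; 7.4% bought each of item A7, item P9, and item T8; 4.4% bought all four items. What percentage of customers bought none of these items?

By inclusion-exclusion,
P(≥1) = 44.4 + 38.8 + 39.1 + 47.4 − 14.2 − 15.9 − 21.2 − 17.8 − 18.3 − 21.6 + 9.0 + 6.8 + 8.5 + 7.4 − 4.4 = 88.0%
P(none) = 100% − 88.0% = 12.0%

12.0%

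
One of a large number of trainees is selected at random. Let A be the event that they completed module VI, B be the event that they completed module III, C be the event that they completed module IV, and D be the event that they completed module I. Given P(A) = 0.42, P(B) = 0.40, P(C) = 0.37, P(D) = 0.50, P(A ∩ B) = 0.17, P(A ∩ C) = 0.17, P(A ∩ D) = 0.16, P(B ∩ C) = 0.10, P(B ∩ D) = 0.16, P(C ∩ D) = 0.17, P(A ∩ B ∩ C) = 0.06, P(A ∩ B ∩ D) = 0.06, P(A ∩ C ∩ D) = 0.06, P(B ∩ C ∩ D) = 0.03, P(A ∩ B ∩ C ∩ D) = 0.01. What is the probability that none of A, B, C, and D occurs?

0.04

P(A ∪ B ∪ C ∪ D) = 0.42 + 0.40 + 0.37 + 0.50 − 0.17 − 0.17 − 0.16 − 0.10 − 0.16 − 0.17 + 0.06 + 0.06 + 0.06 + 0.03 − 0.01 = 0.96
P(none) = 1 − 0.96 = 0.04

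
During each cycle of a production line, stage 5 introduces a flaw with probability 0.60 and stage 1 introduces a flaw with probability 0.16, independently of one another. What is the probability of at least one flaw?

Since the events are independent, P(none) is the product of the individual non-occurrence probabilities.
P(none) = (1 − 0.60) × (1 − 0.16) = 0.40 × 0.84 = 0.336
P(at least one) = 1 − 0.336 = 0.664

0.664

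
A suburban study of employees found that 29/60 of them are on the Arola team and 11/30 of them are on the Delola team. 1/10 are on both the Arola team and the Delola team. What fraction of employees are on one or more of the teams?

P(at least one) = 29/60 + 11/30 − 1/10 = 3/4

3/4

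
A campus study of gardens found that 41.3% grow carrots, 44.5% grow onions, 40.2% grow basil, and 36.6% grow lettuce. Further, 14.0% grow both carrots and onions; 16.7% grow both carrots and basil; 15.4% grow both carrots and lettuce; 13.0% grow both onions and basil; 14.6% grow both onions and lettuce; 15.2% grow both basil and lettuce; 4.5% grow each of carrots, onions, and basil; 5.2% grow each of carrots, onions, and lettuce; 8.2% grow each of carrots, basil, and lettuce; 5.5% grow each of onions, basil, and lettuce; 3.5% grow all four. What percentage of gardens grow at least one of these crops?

93.6%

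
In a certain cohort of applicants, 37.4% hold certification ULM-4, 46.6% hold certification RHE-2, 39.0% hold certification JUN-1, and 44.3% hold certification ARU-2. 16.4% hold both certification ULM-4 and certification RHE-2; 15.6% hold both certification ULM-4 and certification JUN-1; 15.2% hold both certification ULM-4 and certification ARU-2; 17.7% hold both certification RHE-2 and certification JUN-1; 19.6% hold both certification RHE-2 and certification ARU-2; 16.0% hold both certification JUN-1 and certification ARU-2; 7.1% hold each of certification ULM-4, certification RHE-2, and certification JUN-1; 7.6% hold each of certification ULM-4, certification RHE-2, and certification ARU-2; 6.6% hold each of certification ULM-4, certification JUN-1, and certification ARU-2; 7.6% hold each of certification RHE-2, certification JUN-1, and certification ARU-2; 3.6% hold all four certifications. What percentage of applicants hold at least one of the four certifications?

92.1%

By inclusion-exclusion,
P(at least one) = 37.4 + 46.6 + 39.0 + 44.3 − 16.4 − 15.6 − 15.2 − 17.7 − 19.6 − 16.0 + 7.1 + 7.6 + 6.6 + 7.6 − 3.6 = 92.1%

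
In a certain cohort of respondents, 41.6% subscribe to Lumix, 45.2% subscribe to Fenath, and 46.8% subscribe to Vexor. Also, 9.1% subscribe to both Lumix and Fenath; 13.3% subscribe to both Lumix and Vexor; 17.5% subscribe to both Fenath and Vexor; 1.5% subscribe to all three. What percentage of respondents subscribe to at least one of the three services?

By inclusion-exclusion,
P(at least one) = 41.6 + 45.2 + 46.8 − 9.1 − 13.3 − 17.5 + 1.5 = 95.2%

95.2%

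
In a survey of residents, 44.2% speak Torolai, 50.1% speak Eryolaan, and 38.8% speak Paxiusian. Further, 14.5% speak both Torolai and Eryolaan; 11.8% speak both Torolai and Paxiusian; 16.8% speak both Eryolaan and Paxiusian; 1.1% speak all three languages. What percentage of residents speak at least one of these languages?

91.1%

P(≥1) = 44.2 + 50.1 + 38.8 − 14.5 − 11.8 − 16.8 + 1.1 = 91.1%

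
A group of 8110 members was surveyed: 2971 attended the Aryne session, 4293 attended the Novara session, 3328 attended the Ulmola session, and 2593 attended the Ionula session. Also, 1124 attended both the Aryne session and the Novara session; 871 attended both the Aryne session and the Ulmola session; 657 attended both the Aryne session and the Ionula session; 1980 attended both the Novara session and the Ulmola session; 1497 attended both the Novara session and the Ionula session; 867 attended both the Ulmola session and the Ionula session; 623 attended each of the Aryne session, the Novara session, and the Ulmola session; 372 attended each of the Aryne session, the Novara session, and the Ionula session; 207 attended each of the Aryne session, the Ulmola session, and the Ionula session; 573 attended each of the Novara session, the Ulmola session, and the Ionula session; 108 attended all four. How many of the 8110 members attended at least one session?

By inclusion-exclusion,
|union| = 2971 + 4293 + 3328 + 2593 − 1124 − 871 − 657 − 1980 − 1497 − 867 + 623 + 372 + 207 + 573 − 108 = 7856

7856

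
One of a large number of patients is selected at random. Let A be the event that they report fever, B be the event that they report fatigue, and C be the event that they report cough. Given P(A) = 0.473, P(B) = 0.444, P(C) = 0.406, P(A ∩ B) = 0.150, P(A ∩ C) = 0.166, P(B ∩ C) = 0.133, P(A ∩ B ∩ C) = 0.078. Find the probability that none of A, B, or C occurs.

0.048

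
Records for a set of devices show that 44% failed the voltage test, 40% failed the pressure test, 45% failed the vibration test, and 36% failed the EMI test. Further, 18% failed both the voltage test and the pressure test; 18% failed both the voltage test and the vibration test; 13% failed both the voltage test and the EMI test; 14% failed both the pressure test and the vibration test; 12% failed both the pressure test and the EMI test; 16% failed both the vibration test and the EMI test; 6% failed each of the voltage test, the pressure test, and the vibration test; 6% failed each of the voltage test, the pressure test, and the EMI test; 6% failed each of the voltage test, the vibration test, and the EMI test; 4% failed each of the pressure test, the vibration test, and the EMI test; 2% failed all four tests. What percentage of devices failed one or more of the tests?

By inclusion–exclusion:
P(at least one) = 44 + 40 + 45 + 36 − 18 − 18 − 13 − 14 − 12 − 16 + 6 + 6 + 6 + 4 − 2 = 94%

94%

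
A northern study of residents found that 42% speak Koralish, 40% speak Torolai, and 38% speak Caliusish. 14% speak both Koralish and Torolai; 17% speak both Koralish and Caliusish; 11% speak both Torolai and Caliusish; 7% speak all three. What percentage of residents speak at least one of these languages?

Inclusion–exclusion gives
P(at least one) = 42 + 40 + 38 − 14 − 17 − 11 + 7 = 85%

85%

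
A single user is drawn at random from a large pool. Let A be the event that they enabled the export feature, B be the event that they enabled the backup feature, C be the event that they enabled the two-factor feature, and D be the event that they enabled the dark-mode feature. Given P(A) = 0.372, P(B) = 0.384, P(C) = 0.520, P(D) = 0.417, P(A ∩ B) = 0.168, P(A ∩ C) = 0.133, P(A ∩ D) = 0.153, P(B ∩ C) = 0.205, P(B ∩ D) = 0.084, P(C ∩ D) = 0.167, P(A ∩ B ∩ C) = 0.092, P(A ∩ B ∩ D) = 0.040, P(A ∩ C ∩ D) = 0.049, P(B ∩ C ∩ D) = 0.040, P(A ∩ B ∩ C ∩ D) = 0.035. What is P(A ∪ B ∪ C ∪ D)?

0.969

P(A ∪ B ∪ C ∪ D) = 0.372 + 0.384 + 0.520 + 0.417 − 0.168 − 0.133 − 0.153 − 0.205 − 0.084 − 0.167 + 0.092 + 0.040 + 0.049 + 0.040 − 0.035 = 0.969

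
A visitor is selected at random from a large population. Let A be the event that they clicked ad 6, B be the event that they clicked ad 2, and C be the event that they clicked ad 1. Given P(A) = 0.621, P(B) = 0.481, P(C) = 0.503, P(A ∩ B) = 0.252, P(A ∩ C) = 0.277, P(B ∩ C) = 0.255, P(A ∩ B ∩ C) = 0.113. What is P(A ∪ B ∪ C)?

0.934

By inclusion-exclusion,
P(A ∪ B ∪ C) = 0.621 + 0.481 + 0.503 − 0.252 − 0.277 − 0.255 + 0.113 = 0.934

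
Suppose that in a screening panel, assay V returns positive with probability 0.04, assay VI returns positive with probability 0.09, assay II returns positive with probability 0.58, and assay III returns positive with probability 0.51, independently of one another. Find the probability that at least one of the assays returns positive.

0.82021312

Since the events are independent, P(none) is the product of the individual non-occurrence probabilities.
P(none) = (1 − 0.04) × (1 − 0.09) × (1 − 0.58) × (1 − 0.51) = 0.96 × 0.91 × 0.42 × 0.49 = 0.17978688
P(at least one) = 1 − 0.17978688 = 0.82021312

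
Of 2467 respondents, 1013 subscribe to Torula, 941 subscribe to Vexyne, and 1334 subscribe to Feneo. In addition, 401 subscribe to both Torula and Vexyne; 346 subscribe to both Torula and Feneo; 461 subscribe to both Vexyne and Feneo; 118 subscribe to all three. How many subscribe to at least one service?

2198

Apply inclusion-exclusion:
|union| = 1013 + 941 + 1334 − 401 − 346 − 461 + 118 = 2198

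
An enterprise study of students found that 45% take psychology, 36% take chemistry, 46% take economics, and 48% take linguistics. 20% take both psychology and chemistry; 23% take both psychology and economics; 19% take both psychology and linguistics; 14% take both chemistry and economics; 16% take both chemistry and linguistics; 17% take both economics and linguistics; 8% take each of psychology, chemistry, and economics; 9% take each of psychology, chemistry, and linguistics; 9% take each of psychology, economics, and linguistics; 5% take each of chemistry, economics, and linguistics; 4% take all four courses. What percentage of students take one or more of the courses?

Inclusion–exclusion gives
P(≥1) = 45 + 36 + 46 + 48 − 20 − 23 − 19 − 14 − 16 − 17 + 8 + 9 + 9 + 5 − 4 = 93%

93%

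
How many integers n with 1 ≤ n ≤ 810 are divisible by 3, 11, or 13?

357

⌊810/3⌋ + ⌊810/11⌋ + ⌊810/13⌋ − ⌊810/33⌋ − ⌊810/39⌋ − ⌊810/143⌋ + ⌊810/429⌋ = 270 + 73 + 62 − 24 − 20 − 5 + 1 = 357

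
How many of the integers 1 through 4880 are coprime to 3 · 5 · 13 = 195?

Using inclusion–exclusion:
⌊4880/3⌋ + ⌊4880/5⌋ + ⌊4880/13⌋ − ⌊4880/15⌋ − ⌊4880/39⌋ − ⌊4880/65⌋ + ⌊4880/195⌋ = 1626 + 976 + 375 − 325 − 125 − 75 + 25 = 2477
4880 − 2477 = 2403

2403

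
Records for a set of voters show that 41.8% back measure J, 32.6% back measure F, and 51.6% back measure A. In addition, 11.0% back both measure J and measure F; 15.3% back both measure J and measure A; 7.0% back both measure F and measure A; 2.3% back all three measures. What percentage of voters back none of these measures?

P(at least one) = 41.8 + 32.6 + 51.6 − 11.0 − 15.3 − 7.0 + 2.3 = 95.0%
P(none) = 100% − 95.0% = 5.0%

5.0%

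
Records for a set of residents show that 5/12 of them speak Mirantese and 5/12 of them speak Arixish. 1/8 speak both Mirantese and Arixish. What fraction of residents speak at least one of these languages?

17/24

Inclusion–exclusion gives
P(≥1) = 5/12 + 5/12 − 1/8 = 17/24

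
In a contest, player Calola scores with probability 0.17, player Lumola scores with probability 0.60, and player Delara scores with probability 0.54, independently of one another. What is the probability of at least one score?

0.84728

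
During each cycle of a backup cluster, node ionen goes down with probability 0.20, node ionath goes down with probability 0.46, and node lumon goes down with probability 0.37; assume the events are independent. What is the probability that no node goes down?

P(none) = (1 − 0.20) × (1 − 0.46) × (1 − 0.37) = 0.80 × 0.54 × 0.63 = 0.27216

0.27216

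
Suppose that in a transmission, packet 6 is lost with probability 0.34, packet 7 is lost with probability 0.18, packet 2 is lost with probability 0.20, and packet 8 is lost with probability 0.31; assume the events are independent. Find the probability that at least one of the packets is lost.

P(none) = (1 − 0.34) × (1 − 0.18) × (1 − 0.20) × (1 − 0.31) = 0.66 × 0.82 × 0.80 × 0.69 = 0.2987424
P(at least one) = 1 − 0.2987424 = 0.7012576

0.7012576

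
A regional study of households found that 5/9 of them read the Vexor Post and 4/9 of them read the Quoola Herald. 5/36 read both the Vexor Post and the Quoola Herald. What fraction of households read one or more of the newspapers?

31/36

P(≥1) = 5/9 + 4/9 − 5/36 = 31/36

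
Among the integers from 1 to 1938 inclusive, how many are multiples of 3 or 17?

722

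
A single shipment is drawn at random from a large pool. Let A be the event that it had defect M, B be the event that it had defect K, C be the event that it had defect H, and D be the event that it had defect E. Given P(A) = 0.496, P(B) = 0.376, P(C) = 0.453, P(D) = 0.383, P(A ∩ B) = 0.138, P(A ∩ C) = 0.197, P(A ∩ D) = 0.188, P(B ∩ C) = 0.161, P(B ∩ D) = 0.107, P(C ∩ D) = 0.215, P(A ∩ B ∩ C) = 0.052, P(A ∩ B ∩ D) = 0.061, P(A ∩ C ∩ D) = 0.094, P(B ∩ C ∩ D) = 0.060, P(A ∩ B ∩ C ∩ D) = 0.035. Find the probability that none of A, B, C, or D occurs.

0.066

P(A ∪ B ∪ C ∪ D) = 0.496 + 0.376 + 0.453 + 0.383 − 0.138 − 0.197 − 0.188 − 0.161 − 0.107 − 0.215 + 0.052 + 0.061 + 0.094 + 0.060 − 0.035 = 0.934
P(none) = 1 − 0.934 = 0.066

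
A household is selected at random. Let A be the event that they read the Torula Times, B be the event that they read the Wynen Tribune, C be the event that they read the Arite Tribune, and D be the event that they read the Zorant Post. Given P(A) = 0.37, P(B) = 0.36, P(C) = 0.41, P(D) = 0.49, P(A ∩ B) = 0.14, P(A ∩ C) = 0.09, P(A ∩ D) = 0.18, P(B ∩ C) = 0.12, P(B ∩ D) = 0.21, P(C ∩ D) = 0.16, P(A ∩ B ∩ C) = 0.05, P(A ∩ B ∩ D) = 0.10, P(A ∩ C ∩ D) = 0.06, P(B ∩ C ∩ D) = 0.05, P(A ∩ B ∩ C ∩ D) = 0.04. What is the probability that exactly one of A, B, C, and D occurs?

0.45

Using the inclusion–exclusion count for exactly one event:
P(exactly one) = 0.37 + 0.36 + 0.41 + 0.49 − 2·0.14 − 2·0.09 − 2·0.18 − 2·0.12 − 2·0.21 − 2·0.16 + 3·0.05 + 3·0.10 + 3·0.06 + 3·0.05 − 4·0.04 = 0.45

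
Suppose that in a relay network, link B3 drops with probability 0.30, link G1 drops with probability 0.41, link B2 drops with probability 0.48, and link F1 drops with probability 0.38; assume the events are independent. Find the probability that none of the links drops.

P(none) = (1 − 0.30) × (1 − 0.41) × (1 − 0.48) × (1 − 0.38) = 0.70 × 0.59 × 0.52 × 0.62 = 0.1331512

0.1331512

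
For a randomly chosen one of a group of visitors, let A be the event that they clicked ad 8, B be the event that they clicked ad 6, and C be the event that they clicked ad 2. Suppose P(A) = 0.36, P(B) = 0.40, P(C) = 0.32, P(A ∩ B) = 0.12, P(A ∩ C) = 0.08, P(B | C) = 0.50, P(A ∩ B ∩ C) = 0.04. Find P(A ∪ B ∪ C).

P(B ∩ C) = P(C)·P(B|C) = 0.32 × 0.50 = 0.16
Using inclusion–exclusion:
P(A ∪ B ∪ C) = 0.36 + 0.40 + 0.32 − 0.12 − 0.08 − 0.16 + 0.04 = 0.76

0.76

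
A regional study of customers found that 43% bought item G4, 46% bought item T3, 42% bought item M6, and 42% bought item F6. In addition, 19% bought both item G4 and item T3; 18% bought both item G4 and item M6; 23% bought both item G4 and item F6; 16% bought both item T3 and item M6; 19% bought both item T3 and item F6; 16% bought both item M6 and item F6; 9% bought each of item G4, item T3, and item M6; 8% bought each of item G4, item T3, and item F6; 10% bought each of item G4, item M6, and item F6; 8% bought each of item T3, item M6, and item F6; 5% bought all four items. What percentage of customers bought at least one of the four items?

Apply inclusion-exclusion:
P(≥1) = 43 + 46 + 42 + 42 − 19 − 18 − 23 − 16 − 19 − 16 + 9 + 8 + 10 + 8 − 5 = 92%

92%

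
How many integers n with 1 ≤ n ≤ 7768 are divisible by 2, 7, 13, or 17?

⌊7768/2⌋ + ⌊7768/7⌋ + ⌊7768/13⌋ + ⌊7768/17⌋ − ⌊7768/14⌋ − ⌊7768/26⌋ − ⌊7768/34⌋ − ⌊7768/91⌋ − ⌊7768/119⌋ − ⌊7768/221⌋ + ⌊7768/182⌋ + ⌊7768/238⌋ + ⌊7768/442⌋ + ⌊7768/1547⌋ − ⌊7768/3094⌋ = 3884 + 1109 + 597 + 456 − 554 − 298 − 228 − 85 − 65 − 35 + 42 + 32 + 17 + 5 − 2 = 4875

4875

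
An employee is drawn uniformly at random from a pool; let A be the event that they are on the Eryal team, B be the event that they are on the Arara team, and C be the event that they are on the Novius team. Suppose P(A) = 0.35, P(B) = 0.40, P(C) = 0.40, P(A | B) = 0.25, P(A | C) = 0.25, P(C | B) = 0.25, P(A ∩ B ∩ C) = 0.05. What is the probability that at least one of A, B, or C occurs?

P(A ∩ B) = P(B)·P(A|B) = 0.40 × 0.25 = 0.10
P(A ∩ C) = P(C)·P(A|C) = 0.40 × 0.25 = 0.10
P(B ∩ C) = P(B)·P(C|B) = 0.40 × 0.25 = 0.10
Using inclusion–exclusion:
P(A ∪ B ∪ C) = 0.35 + 0.40 + 0.40 − 0.10 − 0.10 − 0.10 + 0.05 = 0.90

0.90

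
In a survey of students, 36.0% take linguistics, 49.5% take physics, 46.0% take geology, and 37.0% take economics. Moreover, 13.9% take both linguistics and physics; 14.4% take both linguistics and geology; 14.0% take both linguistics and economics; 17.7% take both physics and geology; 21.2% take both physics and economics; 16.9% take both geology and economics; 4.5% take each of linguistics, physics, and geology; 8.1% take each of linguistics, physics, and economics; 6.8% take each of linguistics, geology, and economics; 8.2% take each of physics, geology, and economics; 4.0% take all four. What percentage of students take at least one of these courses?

94.0%

P(≥1) = 36.0 + 49.5 + 46.0 + 37.0 − 13.9 − 14.4 − 14.0 − 17.7 − 21.2 − 16.9 + 4.5 + 8.1 + 6.8 + 8.2 − 4.0 = 94.0%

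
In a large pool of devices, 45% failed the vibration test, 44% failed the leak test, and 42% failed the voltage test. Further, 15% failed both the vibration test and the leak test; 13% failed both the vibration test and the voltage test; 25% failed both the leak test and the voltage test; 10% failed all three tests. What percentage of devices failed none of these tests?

12%

P(union) = 45 + 44 + 42 − 15 − 13 − 25 + 10 = 88%
P(none) = 100% − 88% = 12%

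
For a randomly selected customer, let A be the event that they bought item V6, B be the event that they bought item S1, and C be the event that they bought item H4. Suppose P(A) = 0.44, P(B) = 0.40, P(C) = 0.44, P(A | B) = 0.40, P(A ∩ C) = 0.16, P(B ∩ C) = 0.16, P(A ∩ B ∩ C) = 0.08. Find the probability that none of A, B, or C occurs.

P(A ∩ B) = P(B)·P(A|B) = 0.40 × 0.40 = 0.16
P(A ∪ B ∪ C) = 0.44 + 0.40 + 0.44 − 0.16 − 0.16 − 0.16 + 0.08 = 0.88
P(none) = 1 − 0.88 = 0.12

0.12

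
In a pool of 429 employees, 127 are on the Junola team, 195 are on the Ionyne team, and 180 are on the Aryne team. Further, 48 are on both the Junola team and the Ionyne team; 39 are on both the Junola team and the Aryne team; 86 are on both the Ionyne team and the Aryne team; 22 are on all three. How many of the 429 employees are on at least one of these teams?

351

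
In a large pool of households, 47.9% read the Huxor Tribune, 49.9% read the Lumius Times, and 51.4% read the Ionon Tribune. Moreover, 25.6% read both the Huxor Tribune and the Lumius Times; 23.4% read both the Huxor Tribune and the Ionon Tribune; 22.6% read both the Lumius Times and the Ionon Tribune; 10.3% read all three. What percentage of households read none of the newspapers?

12.1%

P(union) = 47.9 + 49.9 + 51.4 − 25.6 − 23.4 − 22.6 + 10.3 = 87.9%
P(none) = 100% − 87.9% = 12.1%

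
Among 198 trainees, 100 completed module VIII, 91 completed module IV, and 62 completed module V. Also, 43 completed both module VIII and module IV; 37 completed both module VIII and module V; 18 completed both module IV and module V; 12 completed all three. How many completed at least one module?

|union| = 100 + 91 + 62 − 43 − 37 − 18 + 12 = 167

167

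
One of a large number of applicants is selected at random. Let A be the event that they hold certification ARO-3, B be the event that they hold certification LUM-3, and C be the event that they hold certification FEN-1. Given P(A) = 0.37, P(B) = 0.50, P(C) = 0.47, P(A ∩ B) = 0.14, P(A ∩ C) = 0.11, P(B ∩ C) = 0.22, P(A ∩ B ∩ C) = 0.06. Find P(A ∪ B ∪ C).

0.93

P(A ∪ B ∪ C) = 0.37 + 0.50 + 0.47 − 0.14 − 0.11 − 0.22 + 0.06 = 0.93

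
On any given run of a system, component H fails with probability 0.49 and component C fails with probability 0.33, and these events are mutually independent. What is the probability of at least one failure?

P(none) = (1 − 0.49) × (1 − 0.33) = 0.51 × 0.67 = 0.3417
P(at least one) = 1 − 0.3417 = 0.6583

0.6583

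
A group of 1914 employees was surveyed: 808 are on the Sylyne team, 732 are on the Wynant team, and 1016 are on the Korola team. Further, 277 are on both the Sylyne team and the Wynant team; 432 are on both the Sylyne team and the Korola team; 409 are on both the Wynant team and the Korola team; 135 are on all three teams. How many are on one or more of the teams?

Apply inclusion-exclusion:
N(≥1) = 808 + 732 + 1016 − 277 − 432 − 409 + 135 = 1573

1573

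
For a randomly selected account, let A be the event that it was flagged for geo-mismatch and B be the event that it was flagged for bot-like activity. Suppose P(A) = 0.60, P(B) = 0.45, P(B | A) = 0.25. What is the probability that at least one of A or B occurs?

P(A ∩ B) = P(A)·P(B|A) = 0.60 × 0.25 = 0.15
P(A ∪ B) = 0.60 + 0.45 − 0.15 = 0.90

0.90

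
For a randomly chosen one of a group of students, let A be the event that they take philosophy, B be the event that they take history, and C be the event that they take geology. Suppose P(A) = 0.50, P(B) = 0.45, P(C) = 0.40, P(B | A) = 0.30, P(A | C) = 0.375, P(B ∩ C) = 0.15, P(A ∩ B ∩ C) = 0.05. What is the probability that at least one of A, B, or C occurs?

P(A ∩ B) = P(A)·P(B|A) = 0.50 × 0.30 = 0.15
P(A ∩ C) = P(C)·P(A|C) = 0.40 × 0.375 = 0.15
By inclusion–exclusion:
P(A ∪ B ∪ C) = 0.50 + 0.45 + 0.40 − 0.15 − 0.15 − 0.15 + 0.05 = 0.95

0.95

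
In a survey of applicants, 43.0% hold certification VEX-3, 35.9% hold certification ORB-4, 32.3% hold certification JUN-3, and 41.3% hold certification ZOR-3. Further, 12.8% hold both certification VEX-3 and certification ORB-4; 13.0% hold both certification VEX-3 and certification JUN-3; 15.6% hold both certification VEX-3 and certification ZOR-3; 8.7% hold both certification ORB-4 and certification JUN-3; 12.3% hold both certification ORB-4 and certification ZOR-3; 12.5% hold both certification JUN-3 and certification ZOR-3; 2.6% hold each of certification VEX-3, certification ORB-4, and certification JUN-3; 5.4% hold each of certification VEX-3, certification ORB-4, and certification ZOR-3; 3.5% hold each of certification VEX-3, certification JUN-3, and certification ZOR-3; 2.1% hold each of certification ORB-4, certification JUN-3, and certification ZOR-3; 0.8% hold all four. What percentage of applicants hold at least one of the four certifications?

P(union) = 43.0 + 35.9 + 32.3 + 41.3 − 12.8 − 13.0 − 15.6 − 8.7 − 12.3 − 12.5 + 2.6 + 5.4 + 3.5 + 2.1 − 0.8 = 90.4%

90.4%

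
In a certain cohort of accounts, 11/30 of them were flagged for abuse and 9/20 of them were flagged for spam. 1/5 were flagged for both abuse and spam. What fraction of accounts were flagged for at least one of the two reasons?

37/60

Using inclusion–exclusion:
P(≥1) = 11/30 + 9/20 − 1/5 = 37/60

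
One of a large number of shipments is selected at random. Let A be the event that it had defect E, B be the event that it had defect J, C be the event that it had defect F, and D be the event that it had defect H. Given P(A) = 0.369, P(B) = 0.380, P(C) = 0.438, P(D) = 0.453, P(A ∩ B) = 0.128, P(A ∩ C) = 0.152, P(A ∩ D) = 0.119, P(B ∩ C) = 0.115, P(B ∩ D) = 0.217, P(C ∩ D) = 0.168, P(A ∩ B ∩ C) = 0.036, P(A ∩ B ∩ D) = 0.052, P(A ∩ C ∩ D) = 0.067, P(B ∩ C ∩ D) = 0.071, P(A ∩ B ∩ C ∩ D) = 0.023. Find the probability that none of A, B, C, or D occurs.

0.056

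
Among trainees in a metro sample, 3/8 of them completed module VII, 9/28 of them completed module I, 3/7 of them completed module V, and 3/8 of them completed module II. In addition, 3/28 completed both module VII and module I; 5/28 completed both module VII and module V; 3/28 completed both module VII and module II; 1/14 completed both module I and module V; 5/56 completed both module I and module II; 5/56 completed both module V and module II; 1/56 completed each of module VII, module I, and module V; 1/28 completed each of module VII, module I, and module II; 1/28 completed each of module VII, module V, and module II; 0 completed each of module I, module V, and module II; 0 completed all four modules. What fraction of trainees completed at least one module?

Using inclusion–exclusion:
P(union) = 3/8 + 9/28 + 3/7 + 3/8 − 3/28 − 5/28 − 3/28 − 1/14 − 5/56 − 5/56 + 1/56 + 1/28 + 1/28 + 0 − 0 = 53/56

53/56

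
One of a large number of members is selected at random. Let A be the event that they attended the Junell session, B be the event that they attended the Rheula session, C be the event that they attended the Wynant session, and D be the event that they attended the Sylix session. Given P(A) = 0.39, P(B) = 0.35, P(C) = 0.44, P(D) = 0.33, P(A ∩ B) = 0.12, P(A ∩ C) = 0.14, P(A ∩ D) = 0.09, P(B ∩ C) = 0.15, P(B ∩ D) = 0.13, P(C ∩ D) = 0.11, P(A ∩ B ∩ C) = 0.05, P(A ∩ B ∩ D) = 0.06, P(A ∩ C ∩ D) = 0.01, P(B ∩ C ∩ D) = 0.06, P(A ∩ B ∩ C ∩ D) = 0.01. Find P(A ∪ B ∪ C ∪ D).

By inclusion–exclusion:
P(A ∪ B ∪ C ∪ D) = 0.39 + 0.35 + 0.44 + 0.33 − 0.12 − 0.14 − 0.09 − 0.15 − 0.13 − 0.11 + 0.05 + 0.06 + 0.01 + 0.06 − 0.01 = 0.94

0.94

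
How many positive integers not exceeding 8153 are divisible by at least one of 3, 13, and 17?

3431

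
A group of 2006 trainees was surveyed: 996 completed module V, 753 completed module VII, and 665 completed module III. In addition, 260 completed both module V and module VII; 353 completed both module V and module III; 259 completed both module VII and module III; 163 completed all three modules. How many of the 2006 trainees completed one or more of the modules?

1705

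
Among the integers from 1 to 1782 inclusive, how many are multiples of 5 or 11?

floor(1782/5) + floor(1782/11) − floor(1782/55) = 356 + 162 − 32 = 486

486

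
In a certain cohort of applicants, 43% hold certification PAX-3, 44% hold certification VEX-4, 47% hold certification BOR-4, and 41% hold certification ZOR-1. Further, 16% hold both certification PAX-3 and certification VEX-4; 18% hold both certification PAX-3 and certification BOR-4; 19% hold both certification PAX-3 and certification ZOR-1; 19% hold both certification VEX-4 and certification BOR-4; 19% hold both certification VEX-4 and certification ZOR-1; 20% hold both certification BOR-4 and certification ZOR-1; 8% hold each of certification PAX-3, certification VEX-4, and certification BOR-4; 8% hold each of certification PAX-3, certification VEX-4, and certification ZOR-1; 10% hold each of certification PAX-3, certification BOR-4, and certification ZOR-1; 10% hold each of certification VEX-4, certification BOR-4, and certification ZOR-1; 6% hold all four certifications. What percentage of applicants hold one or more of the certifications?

94%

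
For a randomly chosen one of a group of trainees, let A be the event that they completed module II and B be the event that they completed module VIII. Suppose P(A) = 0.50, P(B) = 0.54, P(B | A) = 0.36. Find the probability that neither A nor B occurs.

P(A ∩ B) = P(A)·P(B|A) = 0.50 × 0.36 = 0.18
Apply inclusion-exclusion:
P(A ∪ B) = 0.50 + 0.54 − 0.18 = 0.86
P(none) = 1 − 0.86 = 0.14

0.14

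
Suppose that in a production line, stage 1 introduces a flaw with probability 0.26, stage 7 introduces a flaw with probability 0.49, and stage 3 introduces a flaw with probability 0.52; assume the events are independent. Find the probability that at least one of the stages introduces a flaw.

0.818848

Independence gives P(none) = ∏(1 − pᵢ).
P(none) = (1 − 0.26) × (1 − 0.49) × (1 − 0.52) = 0.74 × 0.51 × 0.48 = 0.181152
P(at least one) = 1 − 0.181152 = 0.818848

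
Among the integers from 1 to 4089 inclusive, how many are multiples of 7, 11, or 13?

1148

Using inclusion–exclusion:
floor(4089/7) + floor(4089/11) + floor(4089/13) − floor(4089/77) − floor(4089/91) − floor(4089/143) + floor(4089/1001) = 584 + 371 + 314 − 53 − 44 − 28 + 4 = 1148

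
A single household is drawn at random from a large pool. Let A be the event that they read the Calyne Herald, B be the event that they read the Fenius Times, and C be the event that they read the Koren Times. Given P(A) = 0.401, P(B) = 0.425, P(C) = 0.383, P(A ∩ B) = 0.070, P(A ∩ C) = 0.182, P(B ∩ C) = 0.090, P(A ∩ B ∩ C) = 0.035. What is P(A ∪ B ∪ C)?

Apply inclusion-exclusion:
P(A ∪ B ∪ C) = 0.401 + 0.425 + 0.383 − 0.070 − 0.182 − 0.090 + 0.035 = 0.902

0.902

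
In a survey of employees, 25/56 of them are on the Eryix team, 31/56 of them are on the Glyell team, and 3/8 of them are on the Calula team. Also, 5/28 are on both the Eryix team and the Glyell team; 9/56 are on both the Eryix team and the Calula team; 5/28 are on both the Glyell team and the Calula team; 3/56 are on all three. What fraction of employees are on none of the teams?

By inclusion–exclusion:
P(union) = 25/56 + 31/56 + 3/8 − 5/28 − 9/56 − 5/28 + 3/56 = 51/56
P(none) = 1 − 51/56 = 5/56

5/56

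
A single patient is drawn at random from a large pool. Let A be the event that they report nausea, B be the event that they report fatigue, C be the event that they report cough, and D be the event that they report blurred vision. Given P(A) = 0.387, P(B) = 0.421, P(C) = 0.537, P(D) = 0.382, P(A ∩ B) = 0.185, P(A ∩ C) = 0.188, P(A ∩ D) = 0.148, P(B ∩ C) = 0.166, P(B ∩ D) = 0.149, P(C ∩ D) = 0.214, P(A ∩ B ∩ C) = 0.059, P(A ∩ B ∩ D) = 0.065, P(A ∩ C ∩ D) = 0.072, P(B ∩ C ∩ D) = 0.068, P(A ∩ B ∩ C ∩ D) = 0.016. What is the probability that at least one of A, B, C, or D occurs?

0.925

By inclusion-exclusion,
P(A ∪ B ∪ C ∪ D) = 0.387 + 0.421 + 0.537 + 0.382 − 0.185 − 0.188 − 0.148 − 0.166 − 0.149 − 0.214 + 0.059 + 0.065 + 0.072 + 0.068 − 0.016 = 0.925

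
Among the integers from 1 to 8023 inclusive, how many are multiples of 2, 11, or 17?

4591

⌊8023/2⌋ + ⌊8023/11⌋ + ⌊8023/17⌋ − ⌊8023/22⌋ − ⌊8023/34⌋ − ⌊8023/187⌋ + ⌊8023/374⌋ = 4011 + 729 + 471 − 364 − 235 − 42 + 21 = 4591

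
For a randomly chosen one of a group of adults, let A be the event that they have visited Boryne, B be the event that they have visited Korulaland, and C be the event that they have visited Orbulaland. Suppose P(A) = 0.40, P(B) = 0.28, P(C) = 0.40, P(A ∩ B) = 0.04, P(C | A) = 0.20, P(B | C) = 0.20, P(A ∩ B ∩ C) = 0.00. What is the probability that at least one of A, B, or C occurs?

0.88

P(A ∩ C) = P(A)·P(C|A) = 0.40 × 0.20 = 0.08
P(B ∩ C) = P(C)·P(B|C) = 0.40 × 0.20 = 0.08
By inclusion–exclusion:
P(A ∪ B ∪ C) = 0.40 + 0.28 + 0.40 − 0.04 − 0.08 − 0.08 + 0.00 = 0.88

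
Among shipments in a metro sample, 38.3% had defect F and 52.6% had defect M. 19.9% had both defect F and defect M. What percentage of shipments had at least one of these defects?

Using inclusion–exclusion:
P(≥1) = 38.3 + 52.6 − 19.9 = 71.0%

71.0%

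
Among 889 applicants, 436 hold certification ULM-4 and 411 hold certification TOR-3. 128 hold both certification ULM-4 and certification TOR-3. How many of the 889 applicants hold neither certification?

Using inclusion–exclusion:
|at least one| = 436 + 411 − 128 = 719
None: 889 − 719 = 170

170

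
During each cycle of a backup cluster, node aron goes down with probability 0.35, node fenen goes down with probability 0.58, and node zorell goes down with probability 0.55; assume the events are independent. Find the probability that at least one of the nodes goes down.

0.87715

Since the events are independent, P(none) is the product of the individual non-occurrence probabilities.
P(none) = (1 − 0.35) × (1 − 0.58) × (1 − 0.55) = 0.65 × 0.42 × 0.45 = 0.12285
P(at least one) = 1 − 0.12285 = 0.87715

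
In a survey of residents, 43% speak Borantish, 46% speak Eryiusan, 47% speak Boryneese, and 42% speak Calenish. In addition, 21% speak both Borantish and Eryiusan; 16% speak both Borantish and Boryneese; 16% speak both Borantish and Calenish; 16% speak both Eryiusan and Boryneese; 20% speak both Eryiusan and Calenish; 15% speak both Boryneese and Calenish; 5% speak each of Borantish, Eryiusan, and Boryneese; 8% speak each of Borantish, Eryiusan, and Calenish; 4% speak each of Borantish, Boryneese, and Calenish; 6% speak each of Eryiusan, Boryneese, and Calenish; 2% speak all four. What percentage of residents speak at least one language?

95%

P(≥1) = 43 + 46 + 47 + 42 − 21 − 16 − 16 − 16 − 20 − 15 + 5 + 8 + 4 + 6 − 2 = 95%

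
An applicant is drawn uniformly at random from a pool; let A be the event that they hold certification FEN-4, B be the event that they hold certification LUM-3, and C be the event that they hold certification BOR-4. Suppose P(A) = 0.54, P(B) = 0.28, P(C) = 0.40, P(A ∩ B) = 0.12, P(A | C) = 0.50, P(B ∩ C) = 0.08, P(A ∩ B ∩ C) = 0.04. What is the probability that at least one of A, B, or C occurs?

0.86

P(A ∩ C) = P(C)·P(A|C) = 0.40 × 0.50 = 0.20
By inclusion-exclusion,
P(A ∪ B ∪ C) = 0.54 + 0.28 + 0.40 − 0.12 − 0.20 − 0.08 + 0.04 = 0.86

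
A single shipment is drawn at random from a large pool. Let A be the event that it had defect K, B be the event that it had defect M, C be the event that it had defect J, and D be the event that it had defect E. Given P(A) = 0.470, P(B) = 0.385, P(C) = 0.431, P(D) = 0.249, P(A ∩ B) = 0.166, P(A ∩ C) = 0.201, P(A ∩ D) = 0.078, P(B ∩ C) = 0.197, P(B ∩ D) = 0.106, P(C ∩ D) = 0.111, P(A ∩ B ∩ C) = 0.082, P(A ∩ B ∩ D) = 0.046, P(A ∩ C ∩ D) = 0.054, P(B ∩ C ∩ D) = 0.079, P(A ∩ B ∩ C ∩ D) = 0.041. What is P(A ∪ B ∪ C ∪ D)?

0.896

P(A ∪ B ∪ C ∪ D) = 0.470 + 0.385 + 0.431 + 0.249 − 0.166 − 0.201 − 0.078 − 0.197 − 0.106 − 0.111 + 0.082 + 0.046 + 0.054 + 0.079 − 0.041 = 0.896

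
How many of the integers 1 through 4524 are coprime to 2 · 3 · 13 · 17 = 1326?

1310

By inclusion-exclusion,
⌊4524/2⌋ + ⌊4524/3⌋ + ⌊4524/13⌋ + ⌊4524/17⌋ − ⌊4524/6⌋ − ⌊4524/26⌋ − ⌊4524/34⌋ − ⌊4524/39⌋ − ⌊4524/51⌋ − ⌊4524/221⌋ + ⌊4524/78⌋ + ⌊4524/102⌋ + ⌊4524/442⌋ + ⌊4524/663⌋ − ⌊4524/1326⌋ = 2262 + 1508 + 348 + 266 − 754 − 174 − 133 − 116 − 88 − 20 + 58 + 44 + 10 + 6 − 3 = 3214
4524 − 3214 = 1310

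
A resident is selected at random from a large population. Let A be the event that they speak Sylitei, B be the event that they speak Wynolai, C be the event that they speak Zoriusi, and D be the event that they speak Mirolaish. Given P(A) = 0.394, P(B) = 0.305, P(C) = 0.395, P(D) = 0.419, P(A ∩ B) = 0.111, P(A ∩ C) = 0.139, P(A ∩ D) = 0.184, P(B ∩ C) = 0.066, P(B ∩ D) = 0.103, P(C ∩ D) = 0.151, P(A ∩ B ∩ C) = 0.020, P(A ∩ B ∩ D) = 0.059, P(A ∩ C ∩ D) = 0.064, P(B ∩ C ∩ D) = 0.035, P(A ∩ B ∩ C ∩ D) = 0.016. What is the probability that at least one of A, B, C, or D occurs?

0.921

Apply inclusion-exclusion:
P(A ∪ B ∪ C ∪ D) = 0.394 + 0.305 + 0.395 + 0.419 − 0.111 − 0.139 − 0.184 − 0.066 − 0.103 − 0.151 + 0.020 + 0.059 + 0.064 + 0.035 − 0.016 = 0.921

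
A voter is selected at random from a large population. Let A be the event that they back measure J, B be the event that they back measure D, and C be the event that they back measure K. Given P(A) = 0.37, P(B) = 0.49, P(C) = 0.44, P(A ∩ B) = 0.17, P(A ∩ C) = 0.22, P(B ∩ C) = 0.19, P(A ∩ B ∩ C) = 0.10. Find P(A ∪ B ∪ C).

0.82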